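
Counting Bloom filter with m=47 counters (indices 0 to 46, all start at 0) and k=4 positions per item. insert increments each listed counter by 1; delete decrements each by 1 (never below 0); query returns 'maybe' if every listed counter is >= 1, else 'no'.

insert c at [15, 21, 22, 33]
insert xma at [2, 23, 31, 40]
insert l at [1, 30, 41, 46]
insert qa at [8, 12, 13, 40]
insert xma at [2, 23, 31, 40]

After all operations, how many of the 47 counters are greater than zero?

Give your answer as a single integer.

Step 1: insert c at [15, 21, 22, 33] -> counters=[0,0,0,0,0,0,0,0,0,0,0,0,0,0,0,1,0,0,0,0,0,1,1,0,0,0,0,0,0,0,0,0,0,1,0,0,0,0,0,0,0,0,0,0,0,0,0]
Step 2: insert xma at [2, 23, 31, 40] -> counters=[0,0,1,0,0,0,0,0,0,0,0,0,0,0,0,1,0,0,0,0,0,1,1,1,0,0,0,0,0,0,0,1,0,1,0,0,0,0,0,0,1,0,0,0,0,0,0]
Step 3: insert l at [1, 30, 41, 46] -> counters=[0,1,1,0,0,0,0,0,0,0,0,0,0,0,0,1,0,0,0,0,0,1,1,1,0,0,0,0,0,0,1,1,0,1,0,0,0,0,0,0,1,1,0,0,0,0,1]
Step 4: insert qa at [8, 12, 13, 40] -> counters=[0,1,1,0,0,0,0,0,1,0,0,0,1,1,0,1,0,0,0,0,0,1,1,1,0,0,0,0,0,0,1,1,0,1,0,0,0,0,0,0,2,1,0,0,0,0,1]
Step 5: insert xma at [2, 23, 31, 40] -> counters=[0,1,2,0,0,0,0,0,1,0,0,0,1,1,0,1,0,0,0,0,0,1,1,2,0,0,0,0,0,0,1,2,0,1,0,0,0,0,0,0,3,1,0,0,0,0,1]
Final counters=[0,1,2,0,0,0,0,0,1,0,0,0,1,1,0,1,0,0,0,0,0,1,1,2,0,0,0,0,0,0,1,2,0,1,0,0,0,0,0,0,3,1,0,0,0,0,1] -> 15 nonzero

Answer: 15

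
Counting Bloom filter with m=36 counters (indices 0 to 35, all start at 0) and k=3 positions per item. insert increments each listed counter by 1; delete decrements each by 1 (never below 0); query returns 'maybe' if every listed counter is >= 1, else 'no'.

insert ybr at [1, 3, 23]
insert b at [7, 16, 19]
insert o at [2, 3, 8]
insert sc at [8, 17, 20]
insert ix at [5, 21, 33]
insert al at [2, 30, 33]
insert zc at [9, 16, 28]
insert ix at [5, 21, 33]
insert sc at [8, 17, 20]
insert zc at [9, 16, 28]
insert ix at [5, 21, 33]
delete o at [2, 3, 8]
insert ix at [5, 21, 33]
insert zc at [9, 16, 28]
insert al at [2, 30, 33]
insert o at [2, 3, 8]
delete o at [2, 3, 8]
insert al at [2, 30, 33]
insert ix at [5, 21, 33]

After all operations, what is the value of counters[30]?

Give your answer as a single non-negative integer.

Answer: 3

Derivation:
Step 1: insert ybr at [1, 3, 23] -> counters=[0,1,0,1,0,0,0,0,0,0,0,0,0,0,0,0,0,0,0,0,0,0,0,1,0,0,0,0,0,0,0,0,0,0,0,0]
Step 2: insert b at [7, 16, 19] -> counters=[0,1,0,1,0,0,0,1,0,0,0,0,0,0,0,0,1,0,0,1,0,0,0,1,0,0,0,0,0,0,0,0,0,0,0,0]
Step 3: insert o at [2, 3, 8] -> counters=[0,1,1,2,0,0,0,1,1,0,0,0,0,0,0,0,1,0,0,1,0,0,0,1,0,0,0,0,0,0,0,0,0,0,0,0]
Step 4: insert sc at [8, 17, 20] -> counters=[0,1,1,2,0,0,0,1,2,0,0,0,0,0,0,0,1,1,0,1,1,0,0,1,0,0,0,0,0,0,0,0,0,0,0,0]
Step 5: insert ix at [5, 21, 33] -> counters=[0,1,1,2,0,1,0,1,2,0,0,0,0,0,0,0,1,1,0,1,1,1,0,1,0,0,0,0,0,0,0,0,0,1,0,0]
Step 6: insert al at [2, 30, 33] -> counters=[0,1,2,2,0,1,0,1,2,0,0,0,0,0,0,0,1,1,0,1,1,1,0,1,0,0,0,0,0,0,1,0,0,2,0,0]
Step 7: insert zc at [9, 16, 28] -> counters=[0,1,2,2,0,1,0,1,2,1,0,0,0,0,0,0,2,1,0,1,1,1,0,1,0,0,0,0,1,0,1,0,0,2,0,0]
Step 8: insert ix at [5, 21, 33] -> counters=[0,1,2,2,0,2,0,1,2,1,0,0,0,0,0,0,2,1,0,1,1,2,0,1,0,0,0,0,1,0,1,0,0,3,0,0]
Step 9: insert sc at [8, 17, 20] -> counters=[0,1,2,2,0,2,0,1,3,1,0,0,0,0,0,0,2,2,0,1,2,2,0,1,0,0,0,0,1,0,1,0,0,3,0,0]
Step 10: insert zc at [9, 16, 28] -> counters=[0,1,2,2,0,2,0,1,3,2,0,0,0,0,0,0,3,2,0,1,2,2,0,1,0,0,0,0,2,0,1,0,0,3,0,0]
Step 11: insert ix at [5, 21, 33] -> counters=[0,1,2,2,0,3,0,1,3,2,0,0,0,0,0,0,3,2,0,1,2,3,0,1,0,0,0,0,2,0,1,0,0,4,0,0]
Step 12: delete o at [2, 3, 8] -> counters=[0,1,1,1,0,3,0,1,2,2,0,0,0,0,0,0,3,2,0,1,2,3,0,1,0,0,0,0,2,0,1,0,0,4,0,0]
Step 13: insert ix at [5, 21, 33] -> counters=[0,1,1,1,0,4,0,1,2,2,0,0,0,0,0,0,3,2,0,1,2,4,0,1,0,0,0,0,2,0,1,0,0,5,0,0]
Step 14: insert zc at [9, 16, 28] -> counters=[0,1,1,1,0,4,0,1,2,3,0,0,0,0,0,0,4,2,0,1,2,4,0,1,0,0,0,0,3,0,1,0,0,5,0,0]
Step 15: insert al at [2, 30, 33] -> counters=[0,1,2,1,0,4,0,1,2,3,0,0,0,0,0,0,4,2,0,1,2,4,0,1,0,0,0,0,3,0,2,0,0,6,0,0]
Step 16: insert o at [2, 3, 8] -> counters=[0,1,3,2,0,4,0,1,3,3,0,0,0,0,0,0,4,2,0,1,2,4,0,1,0,0,0,0,3,0,2,0,0,6,0,0]
Step 17: delete o at [2, 3, 8] -> counters=[0,1,2,1,0,4,0,1,2,3,0,0,0,0,0,0,4,2,0,1,2,4,0,1,0,0,0,0,3,0,2,0,0,6,0,0]
Step 18: insert al at [2, 30, 33] -> counters=[0,1,3,1,0,4,0,1,2,3,0,0,0,0,0,0,4,2,0,1,2,4,0,1,0,0,0,0,3,0,3,0,0,7,0,0]
Step 19: insert ix at [5, 21, 33] -> counters=[0,1,3,1,0,5,0,1,2,3,0,0,0,0,0,0,4,2,0,1,2,5,0,1,0,0,0,0,3,0,3,0,0,8,0,0]
Final counters=[0,1,3,1,0,5,0,1,2,3,0,0,0,0,0,0,4,2,0,1,2,5,0,1,0,0,0,0,3,0,3,0,0,8,0,0] -> counters[30]=3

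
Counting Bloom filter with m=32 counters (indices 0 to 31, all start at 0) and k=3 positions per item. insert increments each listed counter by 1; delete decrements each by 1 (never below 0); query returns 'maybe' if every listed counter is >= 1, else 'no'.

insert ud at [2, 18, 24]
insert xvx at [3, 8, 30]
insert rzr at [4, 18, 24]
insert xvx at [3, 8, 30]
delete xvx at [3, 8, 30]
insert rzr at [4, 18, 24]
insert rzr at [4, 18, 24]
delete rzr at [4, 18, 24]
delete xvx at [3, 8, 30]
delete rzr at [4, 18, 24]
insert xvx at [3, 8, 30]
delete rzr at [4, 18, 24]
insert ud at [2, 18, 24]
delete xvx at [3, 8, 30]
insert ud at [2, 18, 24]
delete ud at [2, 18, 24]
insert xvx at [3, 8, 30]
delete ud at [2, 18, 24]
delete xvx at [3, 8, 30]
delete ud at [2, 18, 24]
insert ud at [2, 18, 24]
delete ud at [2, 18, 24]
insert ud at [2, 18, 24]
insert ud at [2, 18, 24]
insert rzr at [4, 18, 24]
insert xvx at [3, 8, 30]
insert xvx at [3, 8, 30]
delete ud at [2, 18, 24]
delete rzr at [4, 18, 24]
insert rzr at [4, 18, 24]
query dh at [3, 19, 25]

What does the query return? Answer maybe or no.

Step 1: insert ud at [2, 18, 24] -> counters=[0,0,1,0,0,0,0,0,0,0,0,0,0,0,0,0,0,0,1,0,0,0,0,0,1,0,0,0,0,0,0,0]
Step 2: insert xvx at [3, 8, 30] -> counters=[0,0,1,1,0,0,0,0,1,0,0,0,0,0,0,0,0,0,1,0,0,0,0,0,1,0,0,0,0,0,1,0]
Step 3: insert rzr at [4, 18, 24] -> counters=[0,0,1,1,1,0,0,0,1,0,0,0,0,0,0,0,0,0,2,0,0,0,0,0,2,0,0,0,0,0,1,0]
Step 4: insert xvx at [3, 8, 30] -> counters=[0,0,1,2,1,0,0,0,2,0,0,0,0,0,0,0,0,0,2,0,0,0,0,0,2,0,0,0,0,0,2,0]
Step 5: delete xvx at [3, 8, 30] -> counters=[0,0,1,1,1,0,0,0,1,0,0,0,0,0,0,0,0,0,2,0,0,0,0,0,2,0,0,0,0,0,1,0]
Step 6: insert rzr at [4, 18, 24] -> counters=[0,0,1,1,2,0,0,0,1,0,0,0,0,0,0,0,0,0,3,0,0,0,0,0,3,0,0,0,0,0,1,0]
Step 7: insert rzr at [4, 18, 24] -> counters=[0,0,1,1,3,0,0,0,1,0,0,0,0,0,0,0,0,0,4,0,0,0,0,0,4,0,0,0,0,0,1,0]
Step 8: delete rzr at [4, 18, 24] -> counters=[0,0,1,1,2,0,0,0,1,0,0,0,0,0,0,0,0,0,3,0,0,0,0,0,3,0,0,0,0,0,1,0]
Step 9: delete xvx at [3, 8, 30] -> counters=[0,0,1,0,2,0,0,0,0,0,0,0,0,0,0,0,0,0,3,0,0,0,0,0,3,0,0,0,0,0,0,0]
Step 10: delete rzr at [4, 18, 24] -> counters=[0,0,1,0,1,0,0,0,0,0,0,0,0,0,0,0,0,0,2,0,0,0,0,0,2,0,0,0,0,0,0,0]
Step 11: insert xvx at [3, 8, 30] -> counters=[0,0,1,1,1,0,0,0,1,0,0,0,0,0,0,0,0,0,2,0,0,0,0,0,2,0,0,0,0,0,1,0]
Step 12: delete rzr at [4, 18, 24] -> counters=[0,0,1,1,0,0,0,0,1,0,0,0,0,0,0,0,0,0,1,0,0,0,0,0,1,0,0,0,0,0,1,0]
Step 13: insert ud at [2, 18, 24] -> counters=[0,0,2,1,0,0,0,0,1,0,0,0,0,0,0,0,0,0,2,0,0,0,0,0,2,0,0,0,0,0,1,0]
Step 14: delete xvx at [3, 8, 30] -> counters=[0,0,2,0,0,0,0,0,0,0,0,0,0,0,0,0,0,0,2,0,0,0,0,0,2,0,0,0,0,0,0,0]
Step 15: insert ud at [2, 18, 24] -> counters=[0,0,3,0,0,0,0,0,0,0,0,0,0,0,0,0,0,0,3,0,0,0,0,0,3,0,0,0,0,0,0,0]
Step 16: delete ud at [2, 18, 24] -> counters=[0,0,2,0,0,0,0,0,0,0,0,0,0,0,0,0,0,0,2,0,0,0,0,0,2,0,0,0,0,0,0,0]
Step 17: insert xvx at [3, 8, 30] -> counters=[0,0,2,1,0,0,0,0,1,0,0,0,0,0,0,0,0,0,2,0,0,0,0,0,2,0,0,0,0,0,1,0]
Step 18: delete ud at [2, 18, 24] -> counters=[0,0,1,1,0,0,0,0,1,0,0,0,0,0,0,0,0,0,1,0,0,0,0,0,1,0,0,0,0,0,1,0]
Step 19: delete xvx at [3, 8, 30] -> counters=[0,0,1,0,0,0,0,0,0,0,0,0,0,0,0,0,0,0,1,0,0,0,0,0,1,0,0,0,0,0,0,0]
Step 20: delete ud at [2, 18, 24] -> counters=[0,0,0,0,0,0,0,0,0,0,0,0,0,0,0,0,0,0,0,0,0,0,0,0,0,0,0,0,0,0,0,0]
Step 21: insert ud at [2, 18, 24] -> counters=[0,0,1,0,0,0,0,0,0,0,0,0,0,0,0,0,0,0,1,0,0,0,0,0,1,0,0,0,0,0,0,0]
Step 22: delete ud at [2, 18, 24] -> counters=[0,0,0,0,0,0,0,0,0,0,0,0,0,0,0,0,0,0,0,0,0,0,0,0,0,0,0,0,0,0,0,0]
Step 23: insert ud at [2, 18, 24] -> counters=[0,0,1,0,0,0,0,0,0,0,0,0,0,0,0,0,0,0,1,0,0,0,0,0,1,0,0,0,0,0,0,0]
Step 24: insert ud at [2, 18, 24] -> counters=[0,0,2,0,0,0,0,0,0,0,0,0,0,0,0,0,0,0,2,0,0,0,0,0,2,0,0,0,0,0,0,0]
Step 25: insert rzr at [4, 18, 24] -> counters=[0,0,2,0,1,0,0,0,0,0,0,0,0,0,0,0,0,0,3,0,0,0,0,0,3,0,0,0,0,0,0,0]
Step 26: insert xvx at [3, 8, 30] -> counters=[0,0,2,1,1,0,0,0,1,0,0,0,0,0,0,0,0,0,3,0,0,0,0,0,3,0,0,0,0,0,1,0]
Step 27: insert xvx at [3, 8, 30] -> counters=[0,0,2,2,1,0,0,0,2,0,0,0,0,0,0,0,0,0,3,0,0,0,0,0,3,0,0,0,0,0,2,0]
Step 28: delete ud at [2, 18, 24] -> counters=[0,0,1,2,1,0,0,0,2,0,0,0,0,0,0,0,0,0,2,0,0,0,0,0,2,0,0,0,0,0,2,0]
Step 29: delete rzr at [4, 18, 24] -> counters=[0,0,1,2,0,0,0,0,2,0,0,0,0,0,0,0,0,0,1,0,0,0,0,0,1,0,0,0,0,0,2,0]
Step 30: insert rzr at [4, 18, 24] -> counters=[0,0,1,2,1,0,0,0,2,0,0,0,0,0,0,0,0,0,2,0,0,0,0,0,2,0,0,0,0,0,2,0]
Query dh: check counters[3]=2 counters[19]=0 counters[25]=0 -> no

Answer: no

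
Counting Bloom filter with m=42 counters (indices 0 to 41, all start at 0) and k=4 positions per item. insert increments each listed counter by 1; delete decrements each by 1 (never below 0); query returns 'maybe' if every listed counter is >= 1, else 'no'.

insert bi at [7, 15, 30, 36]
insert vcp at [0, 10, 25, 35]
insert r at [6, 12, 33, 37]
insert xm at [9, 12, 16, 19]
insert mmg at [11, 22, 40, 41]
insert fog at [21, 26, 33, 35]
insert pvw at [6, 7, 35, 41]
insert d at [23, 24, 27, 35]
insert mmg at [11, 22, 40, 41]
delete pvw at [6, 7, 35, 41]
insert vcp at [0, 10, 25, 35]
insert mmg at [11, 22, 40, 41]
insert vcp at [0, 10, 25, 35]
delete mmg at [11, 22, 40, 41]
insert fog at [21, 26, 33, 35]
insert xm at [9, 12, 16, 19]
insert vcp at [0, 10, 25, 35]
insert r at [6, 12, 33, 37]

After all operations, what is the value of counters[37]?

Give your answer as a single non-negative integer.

Answer: 2

Derivation:
Step 1: insert bi at [7, 15, 30, 36] -> counters=[0,0,0,0,0,0,0,1,0,0,0,0,0,0,0,1,0,0,0,0,0,0,0,0,0,0,0,0,0,0,1,0,0,0,0,0,1,0,0,0,0,0]
Step 2: insert vcp at [0, 10, 25, 35] -> counters=[1,0,0,0,0,0,0,1,0,0,1,0,0,0,0,1,0,0,0,0,0,0,0,0,0,1,0,0,0,0,1,0,0,0,0,1,1,0,0,0,0,0]
Step 3: insert r at [6, 12, 33, 37] -> counters=[1,0,0,0,0,0,1,1,0,0,1,0,1,0,0,1,0,0,0,0,0,0,0,0,0,1,0,0,0,0,1,0,0,1,0,1,1,1,0,0,0,0]
Step 4: insert xm at [9, 12, 16, 19] -> counters=[1,0,0,0,0,0,1,1,0,1,1,0,2,0,0,1,1,0,0,1,0,0,0,0,0,1,0,0,0,0,1,0,0,1,0,1,1,1,0,0,0,0]
Step 5: insert mmg at [11, 22, 40, 41] -> counters=[1,0,0,0,0,0,1,1,0,1,1,1,2,0,0,1,1,0,0,1,0,0,1,0,0,1,0,0,0,0,1,0,0,1,0,1,1,1,0,0,1,1]
Step 6: insert fog at [21, 26, 33, 35] -> counters=[1,0,0,0,0,0,1,1,0,1,1,1,2,0,0,1,1,0,0,1,0,1,1,0,0,1,1,0,0,0,1,0,0,2,0,2,1,1,0,0,1,1]
Step 7: insert pvw at [6, 7, 35, 41] -> counters=[1,0,0,0,0,0,2,2,0,1,1,1,2,0,0,1,1,0,0,1,0,1,1,0,0,1,1,0,0,0,1,0,0,2,0,3,1,1,0,0,1,2]
Step 8: insert d at [23, 24, 27, 35] -> counters=[1,0,0,0,0,0,2,2,0,1,1,1,2,0,0,1,1,0,0,1,0,1,1,1,1,1,1,1,0,0,1,0,0,2,0,4,1,1,0,0,1,2]
Step 9: insert mmg at [11, 22, 40, 41] -> counters=[1,0,0,0,0,0,2,2,0,1,1,2,2,0,0,1,1,0,0,1,0,1,2,1,1,1,1,1,0,0,1,0,0,2,0,4,1,1,0,0,2,3]
Step 10: delete pvw at [6, 7, 35, 41] -> counters=[1,0,0,0,0,0,1,1,0,1,1,2,2,0,0,1,1,0,0,1,0,1,2,1,1,1,1,1,0,0,1,0,0,2,0,3,1,1,0,0,2,2]
Step 11: insert vcp at [0, 10, 25, 35] -> counters=[2,0,0,0,0,0,1,1,0,1,2,2,2,0,0,1,1,0,0,1,0,1,2,1,1,2,1,1,0,0,1,0,0,2,0,4,1,1,0,0,2,2]
Step 12: insert mmg at [11, 22, 40, 41] -> counters=[2,0,0,0,0,0,1,1,0,1,2,3,2,0,0,1,1,0,0,1,0,1,3,1,1,2,1,1,0,0,1,0,0,2,0,4,1,1,0,0,3,3]
Step 13: insert vcp at [0, 10, 25, 35] -> counters=[3,0,0,0,0,0,1,1,0,1,3,3,2,0,0,1,1,0,0,1,0,1,3,1,1,3,1,1,0,0,1,0,0,2,0,5,1,1,0,0,3,3]
Step 14: delete mmg at [11, 22, 40, 41] -> counters=[3,0,0,0,0,0,1,1,0,1,3,2,2,0,0,1,1,0,0,1,0,1,2,1,1,3,1,1,0,0,1,0,0,2,0,5,1,1,0,0,2,2]
Step 15: insert fog at [21, 26, 33, 35] -> counters=[3,0,0,0,0,0,1,1,0,1,3,2,2,0,0,1,1,0,0,1,0,2,2,1,1,3,2,1,0,0,1,0,0,3,0,6,1,1,0,0,2,2]
Step 16: insert xm at [9, 12, 16, 19] -> counters=[3,0,0,0,0,0,1,1,0,2,3,2,3,0,0,1,2,0,0,2,0,2,2,1,1,3,2,1,0,0,1,0,0,3,0,6,1,1,0,0,2,2]
Step 17: insert vcp at [0, 10, 25, 35] -> counters=[4,0,0,0,0,0,1,1,0,2,4,2,3,0,0,1,2,0,0,2,0,2,2,1,1,4,2,1,0,0,1,0,0,3,0,7,1,1,0,0,2,2]
Step 18: insert r at [6, 12, 33, 37] -> counters=[4,0,0,0,0,0,2,1,0,2,4,2,4,0,0,1,2,0,0,2,0,2,2,1,1,4,2,1,0,0,1,0,0,4,0,7,1,2,0,0,2,2]
Final counters=[4,0,0,0,0,0,2,1,0,2,4,2,4,0,0,1,2,0,0,2,0,2,2,1,1,4,2,1,0,0,1,0,0,4,0,7,1,2,0,0,2,2] -> counters[37]=2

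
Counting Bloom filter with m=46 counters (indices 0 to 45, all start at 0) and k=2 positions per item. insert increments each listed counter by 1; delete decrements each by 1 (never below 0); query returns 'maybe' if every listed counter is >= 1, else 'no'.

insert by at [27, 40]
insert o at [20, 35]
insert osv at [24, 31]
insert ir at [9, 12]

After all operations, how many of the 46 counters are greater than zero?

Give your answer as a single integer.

Step 1: insert by at [27, 40] -> counters=[0,0,0,0,0,0,0,0,0,0,0,0,0,0,0,0,0,0,0,0,0,0,0,0,0,0,0,1,0,0,0,0,0,0,0,0,0,0,0,0,1,0,0,0,0,0]
Step 2: insert o at [20, 35] -> counters=[0,0,0,0,0,0,0,0,0,0,0,0,0,0,0,0,0,0,0,0,1,0,0,0,0,0,0,1,0,0,0,0,0,0,0,1,0,0,0,0,1,0,0,0,0,0]
Step 3: insert osv at [24, 31] -> counters=[0,0,0,0,0,0,0,0,0,0,0,0,0,0,0,0,0,0,0,0,1,0,0,0,1,0,0,1,0,0,0,1,0,0,0,1,0,0,0,0,1,0,0,0,0,0]
Step 4: insert ir at [9, 12] -> counters=[0,0,0,0,0,0,0,0,0,1,0,0,1,0,0,0,0,0,0,0,1,0,0,0,1,0,0,1,0,0,0,1,0,0,0,1,0,0,0,0,1,0,0,0,0,0]
Final counters=[0,0,0,0,0,0,0,0,0,1,0,0,1,0,0,0,0,0,0,0,1,0,0,0,1,0,0,1,0,0,0,1,0,0,0,1,0,0,0,0,1,0,0,0,0,0] -> 8 nonzero

Answer: 8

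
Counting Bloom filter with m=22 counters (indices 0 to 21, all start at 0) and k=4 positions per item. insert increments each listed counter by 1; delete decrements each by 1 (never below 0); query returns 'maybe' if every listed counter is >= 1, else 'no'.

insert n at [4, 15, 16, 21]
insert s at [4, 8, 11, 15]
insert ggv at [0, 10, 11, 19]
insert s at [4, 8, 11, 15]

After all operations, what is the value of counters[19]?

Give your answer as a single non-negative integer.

Answer: 1

Derivation:
Step 1: insert n at [4, 15, 16, 21] -> counters=[0,0,0,0,1,0,0,0,0,0,0,0,0,0,0,1,1,0,0,0,0,1]
Step 2: insert s at [4, 8, 11, 15] -> counters=[0,0,0,0,2,0,0,0,1,0,0,1,0,0,0,2,1,0,0,0,0,1]
Step 3: insert ggv at [0, 10, 11, 19] -> counters=[1,0,0,0,2,0,0,0,1,0,1,2,0,0,0,2,1,0,0,1,0,1]
Step 4: insert s at [4, 8, 11, 15] -> counters=[1,0,0,0,3,0,0,0,2,0,1,3,0,0,0,3,1,0,0,1,0,1]
Final counters=[1,0,0,0,3,0,0,0,2,0,1,3,0,0,0,3,1,0,0,1,0,1] -> counters[19]=1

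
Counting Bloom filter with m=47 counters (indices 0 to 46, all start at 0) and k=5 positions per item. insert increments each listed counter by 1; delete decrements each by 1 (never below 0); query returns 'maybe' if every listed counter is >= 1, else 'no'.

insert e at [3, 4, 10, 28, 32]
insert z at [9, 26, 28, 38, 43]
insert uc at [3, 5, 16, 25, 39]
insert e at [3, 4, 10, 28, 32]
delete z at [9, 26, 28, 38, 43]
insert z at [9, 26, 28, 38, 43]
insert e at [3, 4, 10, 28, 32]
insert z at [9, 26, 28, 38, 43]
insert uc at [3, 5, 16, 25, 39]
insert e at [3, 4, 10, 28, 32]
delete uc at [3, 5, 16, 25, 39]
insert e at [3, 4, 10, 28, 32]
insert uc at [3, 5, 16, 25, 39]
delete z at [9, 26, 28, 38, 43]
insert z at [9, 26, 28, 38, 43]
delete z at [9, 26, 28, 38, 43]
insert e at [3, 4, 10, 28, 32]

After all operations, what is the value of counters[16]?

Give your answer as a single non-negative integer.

Answer: 2

Derivation:
Step 1: insert e at [3, 4, 10, 28, 32] -> counters=[0,0,0,1,1,0,0,0,0,0,1,0,0,0,0,0,0,0,0,0,0,0,0,0,0,0,0,0,1,0,0,0,1,0,0,0,0,0,0,0,0,0,0,0,0,0,0]
Step 2: insert z at [9, 26, 28, 38, 43] -> counters=[0,0,0,1,1,0,0,0,0,1,1,0,0,0,0,0,0,0,0,0,0,0,0,0,0,0,1,0,2,0,0,0,1,0,0,0,0,0,1,0,0,0,0,1,0,0,0]
Step 3: insert uc at [3, 5, 16, 25, 39] -> counters=[0,0,0,2,1,1,0,0,0,1,1,0,0,0,0,0,1,0,0,0,0,0,0,0,0,1,1,0,2,0,0,0,1,0,0,0,0,0,1,1,0,0,0,1,0,0,0]
Step 4: insert e at [3, 4, 10, 28, 32] -> counters=[0,0,0,3,2,1,0,0,0,1,2,0,0,0,0,0,1,0,0,0,0,0,0,0,0,1,1,0,3,0,0,0,2,0,0,0,0,0,1,1,0,0,0,1,0,0,0]
Step 5: delete z at [9, 26, 28, 38, 43] -> counters=[0,0,0,3,2,1,0,0,0,0,2,0,0,0,0,0,1,0,0,0,0,0,0,0,0,1,0,0,2,0,0,0,2,0,0,0,0,0,0,1,0,0,0,0,0,0,0]
Step 6: insert z at [9, 26, 28, 38, 43] -> counters=[0,0,0,3,2,1,0,0,0,1,2,0,0,0,0,0,1,0,0,0,0,0,0,0,0,1,1,0,3,0,0,0,2,0,0,0,0,0,1,1,0,0,0,1,0,0,0]
Step 7: insert e at [3, 4, 10, 28, 32] -> counters=[0,0,0,4,3,1,0,0,0,1,3,0,0,0,0,0,1,0,0,0,0,0,0,0,0,1,1,0,4,0,0,0,3,0,0,0,0,0,1,1,0,0,0,1,0,0,0]
Step 8: insert z at [9, 26, 28, 38, 43] -> counters=[0,0,0,4,3,1,0,0,0,2,3,0,0,0,0,0,1,0,0,0,0,0,0,0,0,1,2,0,5,0,0,0,3,0,0,0,0,0,2,1,0,0,0,2,0,0,0]
Step 9: insert uc at [3, 5, 16, 25, 39] -> counters=[0,0,0,5,3,2,0,0,0,2,3,0,0,0,0,0,2,0,0,0,0,0,0,0,0,2,2,0,5,0,0,0,3,0,0,0,0,0,2,2,0,0,0,2,0,0,0]
Step 10: insert e at [3, 4, 10, 28, 32] -> counters=[0,0,0,6,4,2,0,0,0,2,4,0,0,0,0,0,2,0,0,0,0,0,0,0,0,2,2,0,6,0,0,0,4,0,0,0,0,0,2,2,0,0,0,2,0,0,0]
Step 11: delete uc at [3, 5, 16, 25, 39] -> counters=[0,0,0,5,4,1,0,0,0,2,4,0,0,0,0,0,1,0,0,0,0,0,0,0,0,1,2,0,6,0,0,0,4,0,0,0,0,0,2,1,0,0,0,2,0,0,0]
Step 12: insert e at [3, 4, 10, 28, 32] -> counters=[0,0,0,6,5,1,0,0,0,2,5,0,0,0,0,0,1,0,0,0,0,0,0,0,0,1,2,0,7,0,0,0,5,0,0,0,0,0,2,1,0,0,0,2,0,0,0]
Step 13: insert uc at [3, 5, 16, 25, 39] -> counters=[0,0,0,7,5,2,0,0,0,2,5,0,0,0,0,0,2,0,0,0,0,0,0,0,0,2,2,0,7,0,0,0,5,0,0,0,0,0,2,2,0,0,0,2,0,0,0]
Step 14: delete z at [9, 26, 28, 38, 43] -> counters=[0,0,0,7,5,2,0,0,0,1,5,0,0,0,0,0,2,0,0,0,0,0,0,0,0,2,1,0,6,0,0,0,5,0,0,0,0,0,1,2,0,0,0,1,0,0,0]
Step 15: insert z at [9, 26, 28, 38, 43] -> counters=[0,0,0,7,5,2,0,0,0,2,5,0,0,0,0,0,2,0,0,0,0,0,0,0,0,2,2,0,7,0,0,0,5,0,0,0,0,0,2,2,0,0,0,2,0,0,0]
Step 16: delete z at [9, 26, 28, 38, 43] -> counters=[0,0,0,7,5,2,0,0,0,1,5,0,0,0,0,0,2,0,0,0,0,0,0,0,0,2,1,0,6,0,0,0,5,0,0,0,0,0,1,2,0,0,0,1,0,0,0]
Step 17: insert e at [3, 4, 10, 28, 32] -> counters=[0,0,0,8,6,2,0,0,0,1,6,0,0,0,0,0,2,0,0,0,0,0,0,0,0,2,1,0,7,0,0,0,6,0,0,0,0,0,1,2,0,0,0,1,0,0,0]
Final counters=[0,0,0,8,6,2,0,0,0,1,6,0,0,0,0,0,2,0,0,0,0,0,0,0,0,2,1,0,7,0,0,0,6,0,0,0,0,0,1,2,0,0,0,1,0,0,0] -> counters[16]=2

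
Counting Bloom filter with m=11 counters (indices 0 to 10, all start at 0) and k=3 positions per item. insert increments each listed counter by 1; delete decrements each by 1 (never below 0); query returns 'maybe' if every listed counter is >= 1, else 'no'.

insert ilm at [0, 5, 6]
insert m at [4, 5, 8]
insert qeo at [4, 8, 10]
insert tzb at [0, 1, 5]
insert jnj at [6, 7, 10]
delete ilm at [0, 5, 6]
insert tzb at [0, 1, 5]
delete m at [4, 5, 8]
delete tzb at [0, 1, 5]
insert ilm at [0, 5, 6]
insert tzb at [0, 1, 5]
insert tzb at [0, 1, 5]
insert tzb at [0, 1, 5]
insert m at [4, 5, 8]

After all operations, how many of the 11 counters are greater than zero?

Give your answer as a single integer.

Answer: 8

Derivation:
Step 1: insert ilm at [0, 5, 6] -> counters=[1,0,0,0,0,1,1,0,0,0,0]
Step 2: insert m at [4, 5, 8] -> counters=[1,0,0,0,1,2,1,0,1,0,0]
Step 3: insert qeo at [4, 8, 10] -> counters=[1,0,0,0,2,2,1,0,2,0,1]
Step 4: insert tzb at [0, 1, 5] -> counters=[2,1,0,0,2,3,1,0,2,0,1]
Step 5: insert jnj at [6, 7, 10] -> counters=[2,1,0,0,2,3,2,1,2,0,2]
Step 6: delete ilm at [0, 5, 6] -> counters=[1,1,0,0,2,2,1,1,2,0,2]
Step 7: insert tzb at [0, 1, 5] -> counters=[2,2,0,0,2,3,1,1,2,0,2]
Step 8: delete m at [4, 5, 8] -> counters=[2,2,0,0,1,2,1,1,1,0,2]
Step 9: delete tzb at [0, 1, 5] -> counters=[1,1,0,0,1,1,1,1,1,0,2]
Step 10: insert ilm at [0, 5, 6] -> counters=[2,1,0,0,1,2,2,1,1,0,2]
Step 11: insert tzb at [0, 1, 5] -> counters=[3,2,0,0,1,3,2,1,1,0,2]
Step 12: insert tzb at [0, 1, 5] -> counters=[4,3,0,0,1,4,2,1,1,0,2]
Step 13: insert tzb at [0, 1, 5] -> counters=[5,4,0,0,1,5,2,1,1,0,2]
Step 14: insert m at [4, 5, 8] -> counters=[5,4,0,0,2,6,2,1,2,0,2]
Final counters=[5,4,0,0,2,6,2,1,2,0,2] -> 8 nonzero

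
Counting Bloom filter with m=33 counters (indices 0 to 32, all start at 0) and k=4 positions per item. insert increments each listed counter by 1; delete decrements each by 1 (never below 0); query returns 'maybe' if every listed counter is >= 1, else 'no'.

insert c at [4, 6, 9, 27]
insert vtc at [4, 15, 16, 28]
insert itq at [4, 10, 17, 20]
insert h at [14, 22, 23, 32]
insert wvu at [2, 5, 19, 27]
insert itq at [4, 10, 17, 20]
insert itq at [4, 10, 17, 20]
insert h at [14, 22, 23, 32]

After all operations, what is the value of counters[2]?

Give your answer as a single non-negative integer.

Answer: 1

Derivation:
Step 1: insert c at [4, 6, 9, 27] -> counters=[0,0,0,0,1,0,1,0,0,1,0,0,0,0,0,0,0,0,0,0,0,0,0,0,0,0,0,1,0,0,0,0,0]
Step 2: insert vtc at [4, 15, 16, 28] -> counters=[0,0,0,0,2,0,1,0,0,1,0,0,0,0,0,1,1,0,0,0,0,0,0,0,0,0,0,1,1,0,0,0,0]
Step 3: insert itq at [4, 10, 17, 20] -> counters=[0,0,0,0,3,0,1,0,0,1,1,0,0,0,0,1,1,1,0,0,1,0,0,0,0,0,0,1,1,0,0,0,0]
Step 4: insert h at [14, 22, 23, 32] -> counters=[0,0,0,0,3,0,1,0,0,1,1,0,0,0,1,1,1,1,0,0,1,0,1,1,0,0,0,1,1,0,0,0,1]
Step 5: insert wvu at [2, 5, 19, 27] -> counters=[0,0,1,0,3,1,1,0,0,1,1,0,0,0,1,1,1,1,0,1,1,0,1,1,0,0,0,2,1,0,0,0,1]
Step 6: insert itq at [4, 10, 17, 20] -> counters=[0,0,1,0,4,1,1,0,0,1,2,0,0,0,1,1,1,2,0,1,2,0,1,1,0,0,0,2,1,0,0,0,1]
Step 7: insert itq at [4, 10, 17, 20] -> counters=[0,0,1,0,5,1,1,0,0,1,3,0,0,0,1,1,1,3,0,1,3,0,1,1,0,0,0,2,1,0,0,0,1]
Step 8: insert h at [14, 22, 23, 32] -> counters=[0,0,1,0,5,1,1,0,0,1,3,0,0,0,2,1,1,3,0,1,3,0,2,2,0,0,0,2,1,0,0,0,2]
Final counters=[0,0,1,0,5,1,1,0,0,1,3,0,0,0,2,1,1,3,0,1,3,0,2,2,0,0,0,2,1,0,0,0,2] -> counters[2]=1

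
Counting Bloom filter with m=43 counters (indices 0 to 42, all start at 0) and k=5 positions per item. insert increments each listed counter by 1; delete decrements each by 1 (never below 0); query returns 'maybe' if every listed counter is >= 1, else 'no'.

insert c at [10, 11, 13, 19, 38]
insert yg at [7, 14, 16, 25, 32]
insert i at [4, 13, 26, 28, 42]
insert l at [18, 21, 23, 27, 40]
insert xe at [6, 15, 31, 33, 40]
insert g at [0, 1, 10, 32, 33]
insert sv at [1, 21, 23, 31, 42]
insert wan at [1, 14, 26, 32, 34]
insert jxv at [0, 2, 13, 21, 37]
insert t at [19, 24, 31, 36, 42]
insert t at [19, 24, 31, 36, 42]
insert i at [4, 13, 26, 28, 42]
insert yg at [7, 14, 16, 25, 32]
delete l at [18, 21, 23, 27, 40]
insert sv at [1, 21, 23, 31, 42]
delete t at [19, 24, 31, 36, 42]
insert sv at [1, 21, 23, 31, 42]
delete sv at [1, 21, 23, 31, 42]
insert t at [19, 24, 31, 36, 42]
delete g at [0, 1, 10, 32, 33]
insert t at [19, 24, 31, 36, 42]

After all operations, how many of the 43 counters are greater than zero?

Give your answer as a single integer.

Answer: 28

Derivation:
Step 1: insert c at [10, 11, 13, 19, 38] -> counters=[0,0,0,0,0,0,0,0,0,0,1,1,0,1,0,0,0,0,0,1,0,0,0,0,0,0,0,0,0,0,0,0,0,0,0,0,0,0,1,0,0,0,0]
Step 2: insert yg at [7, 14, 16, 25, 32] -> counters=[0,0,0,0,0,0,0,1,0,0,1,1,0,1,1,0,1,0,0,1,0,0,0,0,0,1,0,0,0,0,0,0,1,0,0,0,0,0,1,0,0,0,0]
Step 3: insert i at [4, 13, 26, 28, 42] -> counters=[0,0,0,0,1,0,0,1,0,0,1,1,0,2,1,0,1,0,0,1,0,0,0,0,0,1,1,0,1,0,0,0,1,0,0,0,0,0,1,0,0,0,1]
Step 4: insert l at [18, 21, 23, 27, 40] -> counters=[0,0,0,0,1,0,0,1,0,0,1,1,0,2,1,0,1,0,1,1,0,1,0,1,0,1,1,1,1,0,0,0,1,0,0,0,0,0,1,0,1,0,1]
Step 5: insert xe at [6, 15, 31, 33, 40] -> counters=[0,0,0,0,1,0,1,1,0,0,1,1,0,2,1,1,1,0,1,1,0,1,0,1,0,1,1,1,1,0,0,1,1,1,0,0,0,0,1,0,2,0,1]
Step 6: insert g at [0, 1, 10, 32, 33] -> counters=[1,1,0,0,1,0,1,1,0,0,2,1,0,2,1,1,1,0,1,1,0,1,0,1,0,1,1,1,1,0,0,1,2,2,0,0,0,0,1,0,2,0,1]
Step 7: insert sv at [1, 21, 23, 31, 42] -> counters=[1,2,0,0,1,0,1,1,0,0,2,1,0,2,1,1,1,0,1,1,0,2,0,2,0,1,1,1,1,0,0,2,2,2,0,0,0,0,1,0,2,0,2]
Step 8: insert wan at [1, 14, 26, 32, 34] -> counters=[1,3,0,0,1,0,1,1,0,0,2,1,0,2,2,1,1,0,1,1,0,2,0,2,0,1,2,1,1,0,0,2,3,2,1,0,0,0,1,0,2,0,2]
Step 9: insert jxv at [0, 2, 13, 21, 37] -> counters=[2,3,1,0,1,0,1,1,0,0,2,1,0,3,2,1,1,0,1,1,0,3,0,2,0,1,2,1,1,0,0,2,3,2,1,0,0,1,1,0,2,0,2]
Step 10: insert t at [19, 24, 31, 36, 42] -> counters=[2,3,1,0,1,0,1,1,0,0,2,1,0,3,2,1,1,0,1,2,0,3,0,2,1,1,2,1,1,0,0,3,3,2,1,0,1,1,1,0,2,0,3]
Step 11: insert t at [19, 24, 31, 36, 42] -> counters=[2,3,1,0,1,0,1,1,0,0,2,1,0,3,2,1,1,0,1,3,0,3,0,2,2,1,2,1,1,0,0,4,3,2,1,0,2,1,1,0,2,0,4]
Step 12: insert i at [4, 13, 26, 28, 42] -> counters=[2,3,1,0,2,0,1,1,0,0,2,1,0,4,2,1,1,0,1,3,0,3,0,2,2,1,3,1,2,0,0,4,3,2,1,0,2,1,1,0,2,0,5]
Step 13: insert yg at [7, 14, 16, 25, 32] -> counters=[2,3,1,0,2,0,1,2,0,0,2,1,0,4,3,1,2,0,1,3,0,3,0,2,2,2,3,1,2,0,0,4,4,2,1,0,2,1,1,0,2,0,5]
Step 14: delete l at [18, 21, 23, 27, 40] -> counters=[2,3,1,0,2,0,1,2,0,0,2,1,0,4,3,1,2,0,0,3,0,2,0,1,2,2,3,0,2,0,0,4,4,2,1,0,2,1,1,0,1,0,5]
Step 15: insert sv at [1, 21, 23, 31, 42] -> counters=[2,4,1,0,2,0,1,2,0,0,2,1,0,4,3,1,2,0,0,3,0,3,0,2,2,2,3,0,2,0,0,5,4,2,1,0,2,1,1,0,1,0,6]
Step 16: delete t at [19, 24, 31, 36, 42] -> counters=[2,4,1,0,2,0,1,2,0,0,2,1,0,4,3,1,2,0,0,2,0,3,0,2,1,2,3,0,2,0,0,4,4,2,1,0,1,1,1,0,1,0,5]
Step 17: insert sv at [1, 21, 23, 31, 42] -> counters=[2,5,1,0,2,0,1,2,0,0,2,1,0,4,3,1,2,0,0,2,0,4,0,3,1,2,3,0,2,0,0,5,4,2,1,0,1,1,1,0,1,0,6]
Step 18: delete sv at [1, 21, 23, 31, 42] -> counters=[2,4,1,0,2,0,1,2,0,0,2,1,0,4,3,1,2,0,0,2,0,3,0,2,1,2,3,0,2,0,0,4,4,2,1,0,1,1,1,0,1,0,5]
Step 19: insert t at [19, 24, 31, 36, 42] -> counters=[2,4,1,0,2,0,1,2,0,0,2,1,0,4,3,1,2,0,0,3,0,3,0,2,2,2,3,0,2,0,0,5,4,2,1,0,2,1,1,0,1,0,6]
Step 20: delete g at [0, 1, 10, 32, 33] -> counters=[1,3,1,0,2,0,1,2,0,0,1,1,0,4,3,1,2,0,0,3,0,3,0,2,2,2,3,0,2,0,0,5,3,1,1,0,2,1,1,0,1,0,6]
Step 21: insert t at [19, 24, 31, 36, 42] -> counters=[1,3,1,0,2,0,1,2,0,0,1,1,0,4,3,1,2,0,0,4,0,3,0,2,3,2,3,0,2,0,0,6,3,1,1,0,3,1,1,0,1,0,7]
Final counters=[1,3,1,0,2,0,1,2,0,0,1,1,0,4,3,1,2,0,0,4,0,3,0,2,3,2,3,0,2,0,0,6,3,1,1,0,3,1,1,0,1,0,7] -> 28 nonzero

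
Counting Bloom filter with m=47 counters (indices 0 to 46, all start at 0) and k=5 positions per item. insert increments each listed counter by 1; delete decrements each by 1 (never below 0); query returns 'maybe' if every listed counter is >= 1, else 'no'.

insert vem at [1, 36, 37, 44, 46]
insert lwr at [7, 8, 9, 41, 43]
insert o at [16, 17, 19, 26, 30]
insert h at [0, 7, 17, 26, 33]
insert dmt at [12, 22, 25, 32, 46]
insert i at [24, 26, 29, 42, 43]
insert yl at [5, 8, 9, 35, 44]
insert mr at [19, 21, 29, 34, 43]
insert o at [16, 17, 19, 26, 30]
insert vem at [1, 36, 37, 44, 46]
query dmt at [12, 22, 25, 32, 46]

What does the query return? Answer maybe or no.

Answer: maybe

Derivation:
Step 1: insert vem at [1, 36, 37, 44, 46] -> counters=[0,1,0,0,0,0,0,0,0,0,0,0,0,0,0,0,0,0,0,0,0,0,0,0,0,0,0,0,0,0,0,0,0,0,0,0,1,1,0,0,0,0,0,0,1,0,1]
Step 2: insert lwr at [7, 8, 9, 41, 43] -> counters=[0,1,0,0,0,0,0,1,1,1,0,0,0,0,0,0,0,0,0,0,0,0,0,0,0,0,0,0,0,0,0,0,0,0,0,0,1,1,0,0,0,1,0,1,1,0,1]
Step 3: insert o at [16, 17, 19, 26, 30] -> counters=[0,1,0,0,0,0,0,1,1,1,0,0,0,0,0,0,1,1,0,1,0,0,0,0,0,0,1,0,0,0,1,0,0,0,0,0,1,1,0,0,0,1,0,1,1,0,1]
Step 4: insert h at [0, 7, 17, 26, 33] -> counters=[1,1,0,0,0,0,0,2,1,1,0,0,0,0,0,0,1,2,0,1,0,0,0,0,0,0,2,0,0,0,1,0,0,1,0,0,1,1,0,0,0,1,0,1,1,0,1]
Step 5: insert dmt at [12, 22, 25, 32, 46] -> counters=[1,1,0,0,0,0,0,2,1,1,0,0,1,0,0,0,1,2,0,1,0,0,1,0,0,1,2,0,0,0,1,0,1,1,0,0,1,1,0,0,0,1,0,1,1,0,2]
Step 6: insert i at [24, 26, 29, 42, 43] -> counters=[1,1,0,0,0,0,0,2,1,1,0,0,1,0,0,0,1,2,0,1,0,0,1,0,1,1,3,0,0,1,1,0,1,1,0,0,1,1,0,0,0,1,1,2,1,0,2]
Step 7: insert yl at [5, 8, 9, 35, 44] -> counters=[1,1,0,0,0,1,0,2,2,2,0,0,1,0,0,0,1,2,0,1,0,0,1,0,1,1,3,0,0,1,1,0,1,1,0,1,1,1,0,0,0,1,1,2,2,0,2]
Step 8: insert mr at [19, 21, 29, 34, 43] -> counters=[1,1,0,0,0,1,0,2,2,2,0,0,1,0,0,0,1,2,0,2,0,1,1,0,1,1,3,0,0,2,1,0,1,1,1,1,1,1,0,0,0,1,1,3,2,0,2]
Step 9: insert o at [16, 17, 19, 26, 30] -> counters=[1,1,0,0,0,1,0,2,2,2,0,0,1,0,0,0,2,3,0,3,0,1,1,0,1,1,4,0,0,2,2,0,1,1,1,1,1,1,0,0,0,1,1,3,2,0,2]
Step 10: insert vem at [1, 36, 37, 44, 46] -> counters=[1,2,0,0,0,1,0,2,2,2,0,0,1,0,0,0,2,3,0,3,0,1,1,0,1,1,4,0,0,2,2,0,1,1,1,1,2,2,0,0,0,1,1,3,3,0,3]
Query dmt: check counters[12]=1 counters[22]=1 counters[25]=1 counters[32]=1 counters[46]=3 -> maybe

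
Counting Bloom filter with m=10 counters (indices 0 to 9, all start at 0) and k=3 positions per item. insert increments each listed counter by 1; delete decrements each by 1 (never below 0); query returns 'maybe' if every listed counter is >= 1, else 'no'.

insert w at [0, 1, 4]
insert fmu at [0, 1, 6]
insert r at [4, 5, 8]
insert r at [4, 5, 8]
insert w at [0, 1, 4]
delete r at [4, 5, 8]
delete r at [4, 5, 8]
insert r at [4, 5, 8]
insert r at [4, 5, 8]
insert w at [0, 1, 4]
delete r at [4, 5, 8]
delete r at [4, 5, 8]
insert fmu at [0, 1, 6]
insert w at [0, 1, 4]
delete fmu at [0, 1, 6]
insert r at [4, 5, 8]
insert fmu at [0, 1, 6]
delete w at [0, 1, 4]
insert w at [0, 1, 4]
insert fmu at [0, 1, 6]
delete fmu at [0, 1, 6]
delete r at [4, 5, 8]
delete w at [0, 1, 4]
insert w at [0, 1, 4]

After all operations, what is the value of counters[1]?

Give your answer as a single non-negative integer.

Answer: 6

Derivation:
Step 1: insert w at [0, 1, 4] -> counters=[1,1,0,0,1,0,0,0,0,0]
Step 2: insert fmu at [0, 1, 6] -> counters=[2,2,0,0,1,0,1,0,0,0]
Step 3: insert r at [4, 5, 8] -> counters=[2,2,0,0,2,1,1,0,1,0]
Step 4: insert r at [4, 5, 8] -> counters=[2,2,0,0,3,2,1,0,2,0]
Step 5: insert w at [0, 1, 4] -> counters=[3,3,0,0,4,2,1,0,2,0]
Step 6: delete r at [4, 5, 8] -> counters=[3,3,0,0,3,1,1,0,1,0]
Step 7: delete r at [4, 5, 8] -> counters=[3,3,0,0,2,0,1,0,0,0]
Step 8: insert r at [4, 5, 8] -> counters=[3,3,0,0,3,1,1,0,1,0]
Step 9: insert r at [4, 5, 8] -> counters=[3,3,0,0,4,2,1,0,2,0]
Step 10: insert w at [0, 1, 4] -> counters=[4,4,0,0,5,2,1,0,2,0]
Step 11: delete r at [4, 5, 8] -> counters=[4,4,0,0,4,1,1,0,1,0]
Step 12: delete r at [4, 5, 8] -> counters=[4,4,0,0,3,0,1,0,0,0]
Step 13: insert fmu at [0, 1, 6] -> counters=[5,5,0,0,3,0,2,0,0,0]
Step 14: insert w at [0, 1, 4] -> counters=[6,6,0,0,4,0,2,0,0,0]
Step 15: delete fmu at [0, 1, 6] -> counters=[5,5,0,0,4,0,1,0,0,0]
Step 16: insert r at [4, 5, 8] -> counters=[5,5,0,0,5,1,1,0,1,0]
Step 17: insert fmu at [0, 1, 6] -> counters=[6,6,0,0,5,1,2,0,1,0]
Step 18: delete w at [0, 1, 4] -> counters=[5,5,0,0,4,1,2,0,1,0]
Step 19: insert w at [0, 1, 4] -> counters=[6,6,0,0,5,1,2,0,1,0]
Step 20: insert fmu at [0, 1, 6] -> counters=[7,7,0,0,5,1,3,0,1,0]
Step 21: delete fmu at [0, 1, 6] -> counters=[6,6,0,0,5,1,2,0,1,0]
Step 22: delete r at [4, 5, 8] -> counters=[6,6,0,0,4,0,2,0,0,0]
Step 23: delete w at [0, 1, 4] -> counters=[5,5,0,0,3,0,2,0,0,0]
Step 24: insert w at [0, 1, 4] -> counters=[6,6,0,0,4,0,2,0,0,0]
Final counters=[6,6,0,0,4,0,2,0,0,0] -> counters[1]=6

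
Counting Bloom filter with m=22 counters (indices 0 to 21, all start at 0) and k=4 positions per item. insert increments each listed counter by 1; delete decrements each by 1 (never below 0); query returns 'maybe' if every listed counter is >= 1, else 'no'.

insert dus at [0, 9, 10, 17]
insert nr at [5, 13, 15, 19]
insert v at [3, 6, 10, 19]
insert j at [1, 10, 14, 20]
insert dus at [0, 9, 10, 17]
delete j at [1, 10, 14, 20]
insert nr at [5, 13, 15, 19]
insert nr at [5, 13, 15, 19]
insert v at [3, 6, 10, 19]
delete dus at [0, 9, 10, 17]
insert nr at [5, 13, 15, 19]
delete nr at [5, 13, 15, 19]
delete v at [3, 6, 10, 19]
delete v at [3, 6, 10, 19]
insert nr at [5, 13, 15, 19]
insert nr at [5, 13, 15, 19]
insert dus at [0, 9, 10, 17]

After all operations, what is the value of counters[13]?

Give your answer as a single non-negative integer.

Step 1: insert dus at [0, 9, 10, 17] -> counters=[1,0,0,0,0,0,0,0,0,1,1,0,0,0,0,0,0,1,0,0,0,0]
Step 2: insert nr at [5, 13, 15, 19] -> counters=[1,0,0,0,0,1,0,0,0,1,1,0,0,1,0,1,0,1,0,1,0,0]
Step 3: insert v at [3, 6, 10, 19] -> counters=[1,0,0,1,0,1,1,0,0,1,2,0,0,1,0,1,0,1,0,2,0,0]
Step 4: insert j at [1, 10, 14, 20] -> counters=[1,1,0,1,0,1,1,0,0,1,3,0,0,1,1,1,0,1,0,2,1,0]
Step 5: insert dus at [0, 9, 10, 17] -> counters=[2,1,0,1,0,1,1,0,0,2,4,0,0,1,1,1,0,2,0,2,1,0]
Step 6: delete j at [1, 10, 14, 20] -> counters=[2,0,0,1,0,1,1,0,0,2,3,0,0,1,0,1,0,2,0,2,0,0]
Step 7: insert nr at [5, 13, 15, 19] -> counters=[2,0,0,1,0,2,1,0,0,2,3,0,0,2,0,2,0,2,0,3,0,0]
Step 8: insert nr at [5, 13, 15, 19] -> counters=[2,0,0,1,0,3,1,0,0,2,3,0,0,3,0,3,0,2,0,4,0,0]
Step 9: insert v at [3, 6, 10, 19] -> counters=[2,0,0,2,0,3,2,0,0,2,4,0,0,3,0,3,0,2,0,5,0,0]
Step 10: delete dus at [0, 9, 10, 17] -> counters=[1,0,0,2,0,3,2,0,0,1,3,0,0,3,0,3,0,1,0,5,0,0]
Step 11: insert nr at [5, 13, 15, 19] -> counters=[1,0,0,2,0,4,2,0,0,1,3,0,0,4,0,4,0,1,0,6,0,0]
Step 12: delete nr at [5, 13, 15, 19] -> counters=[1,0,0,2,0,3,2,0,0,1,3,0,0,3,0,3,0,1,0,5,0,0]
Step 13: delete v at [3, 6, 10, 19] -> counters=[1,0,0,1,0,3,1,0,0,1,2,0,0,3,0,3,0,1,0,4,0,0]
Step 14: delete v at [3, 6, 10, 19] -> counters=[1,0,0,0,0,3,0,0,0,1,1,0,0,3,0,3,0,1,0,3,0,0]
Step 15: insert nr at [5, 13, 15, 19] -> counters=[1,0,0,0,0,4,0,0,0,1,1,0,0,4,0,4,0,1,0,4,0,0]
Step 16: insert nr at [5, 13, 15, 19] -> counters=[1,0,0,0,0,5,0,0,0,1,1,0,0,5,0,5,0,1,0,5,0,0]
Step 17: insert dus at [0, 9, 10, 17] -> counters=[2,0,0,0,0,5,0,0,0,2,2,0,0,5,0,5,0,2,0,5,0,0]
Final counters=[2,0,0,0,0,5,0,0,0,2,2,0,0,5,0,5,0,2,0,5,0,0] -> counters[13]=5

Answer: 5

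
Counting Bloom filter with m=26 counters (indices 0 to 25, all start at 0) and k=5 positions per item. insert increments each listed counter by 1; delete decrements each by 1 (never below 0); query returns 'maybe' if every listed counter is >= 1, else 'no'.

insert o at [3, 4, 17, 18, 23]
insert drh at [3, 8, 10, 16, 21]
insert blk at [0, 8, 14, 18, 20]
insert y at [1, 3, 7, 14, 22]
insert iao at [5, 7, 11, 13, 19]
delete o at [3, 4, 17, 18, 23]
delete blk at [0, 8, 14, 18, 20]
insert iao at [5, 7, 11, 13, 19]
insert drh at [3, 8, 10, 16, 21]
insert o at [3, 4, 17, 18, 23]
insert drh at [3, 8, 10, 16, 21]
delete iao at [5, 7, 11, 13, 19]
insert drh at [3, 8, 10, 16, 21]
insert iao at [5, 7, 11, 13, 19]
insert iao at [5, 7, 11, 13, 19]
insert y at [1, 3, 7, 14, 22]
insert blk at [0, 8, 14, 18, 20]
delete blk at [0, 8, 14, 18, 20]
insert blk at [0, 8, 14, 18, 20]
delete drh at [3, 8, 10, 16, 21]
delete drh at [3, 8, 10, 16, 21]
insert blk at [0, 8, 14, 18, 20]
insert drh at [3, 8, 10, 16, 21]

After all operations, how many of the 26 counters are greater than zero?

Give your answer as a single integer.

Answer: 19

Derivation:
Step 1: insert o at [3, 4, 17, 18, 23] -> counters=[0,0,0,1,1,0,0,0,0,0,0,0,0,0,0,0,0,1,1,0,0,0,0,1,0,0]
Step 2: insert drh at [3, 8, 10, 16, 21] -> counters=[0,0,0,2,1,0,0,0,1,0,1,0,0,0,0,0,1,1,1,0,0,1,0,1,0,0]
Step 3: insert blk at [0, 8, 14, 18, 20] -> counters=[1,0,0,2,1,0,0,0,2,0,1,0,0,0,1,0,1,1,2,0,1,1,0,1,0,0]
Step 4: insert y at [1, 3, 7, 14, 22] -> counters=[1,1,0,3,1,0,0,1,2,0,1,0,0,0,2,0,1,1,2,0,1,1,1,1,0,0]
Step 5: insert iao at [5, 7, 11, 13, 19] -> counters=[1,1,0,3,1,1,0,2,2,0,1,1,0,1,2,0,1,1,2,1,1,1,1,1,0,0]
Step 6: delete o at [3, 4, 17, 18, 23] -> counters=[1,1,0,2,0,1,0,2,2,0,1,1,0,1,2,0,1,0,1,1,1,1,1,0,0,0]
Step 7: delete blk at [0, 8, 14, 18, 20] -> counters=[0,1,0,2,0,1,0,2,1,0,1,1,0,1,1,0,1,0,0,1,0,1,1,0,0,0]
Step 8: insert iao at [5, 7, 11, 13, 19] -> counters=[0,1,0,2,0,2,0,3,1,0,1,2,0,2,1,0,1,0,0,2,0,1,1,0,0,0]
Step 9: insert drh at [3, 8, 10, 16, 21] -> counters=[0,1,0,3,0,2,0,3,2,0,2,2,0,2,1,0,2,0,0,2,0,2,1,0,0,0]
Step 10: insert o at [3, 4, 17, 18, 23] -> counters=[0,1,0,4,1,2,0,3,2,0,2,2,0,2,1,0,2,1,1,2,0,2,1,1,0,0]
Step 11: insert drh at [3, 8, 10, 16, 21] -> counters=[0,1,0,5,1,2,0,3,3,0,3,2,0,2,1,0,3,1,1,2,0,3,1,1,0,0]
Step 12: delete iao at [5, 7, 11, 13, 19] -> counters=[0,1,0,5,1,1,0,2,3,0,3,1,0,1,1,0,3,1,1,1,0,3,1,1,0,0]
Step 13: insert drh at [3, 8, 10, 16, 21] -> counters=[0,1,0,6,1,1,0,2,4,0,4,1,0,1,1,0,4,1,1,1,0,4,1,1,0,0]
Step 14: insert iao at [5, 7, 11, 13, 19] -> counters=[0,1,0,6,1,2,0,3,4,0,4,2,0,2,1,0,4,1,1,2,0,4,1,1,0,0]
Step 15: insert iao at [5, 7, 11, 13, 19] -> counters=[0,1,0,6,1,3,0,4,4,0,4,3,0,3,1,0,4,1,1,3,0,4,1,1,0,0]
Step 16: insert y at [1, 3, 7, 14, 22] -> counters=[0,2,0,7,1,3,0,5,4,0,4,3,0,3,2,0,4,1,1,3,0,4,2,1,0,0]
Step 17: insert blk at [0, 8, 14, 18, 20] -> counters=[1,2,0,7,1,3,0,5,5,0,4,3,0,3,3,0,4,1,2,3,1,4,2,1,0,0]
Step 18: delete blk at [0, 8, 14, 18, 20] -> counters=[0,2,0,7,1,3,0,5,4,0,4,3,0,3,2,0,4,1,1,3,0,4,2,1,0,0]
Step 19: insert blk at [0, 8, 14, 18, 20] -> counters=[1,2,0,7,1,3,0,5,5,0,4,3,0,3,3,0,4,1,2,3,1,4,2,1,0,0]
Step 20: delete drh at [3, 8, 10, 16, 21] -> counters=[1,2,0,6,1,3,0,5,4,0,3,3,0,3,3,0,3,1,2,3,1,3,2,1,0,0]
Step 21: delete drh at [3, 8, 10, 16, 21] -> counters=[1,2,0,5,1,3,0,5,3,0,2,3,0,3,3,0,2,1,2,3,1,2,2,1,0,0]
Step 22: insert blk at [0, 8, 14, 18, 20] -> counters=[2,2,0,5,1,3,0,5,4,0,2,3,0,3,4,0,2,1,3,3,2,2,2,1,0,0]
Step 23: insert drh at [3, 8, 10, 16, 21] -> counters=[2,2,0,6,1,3,0,5,5,0,3,3,0,3,4,0,3,1,3,3,2,3,2,1,0,0]
Final counters=[2,2,0,6,1,3,0,5,5,0,3,3,0,3,4,0,3,1,3,3,2,3,2,1,0,0] -> 19 nonzero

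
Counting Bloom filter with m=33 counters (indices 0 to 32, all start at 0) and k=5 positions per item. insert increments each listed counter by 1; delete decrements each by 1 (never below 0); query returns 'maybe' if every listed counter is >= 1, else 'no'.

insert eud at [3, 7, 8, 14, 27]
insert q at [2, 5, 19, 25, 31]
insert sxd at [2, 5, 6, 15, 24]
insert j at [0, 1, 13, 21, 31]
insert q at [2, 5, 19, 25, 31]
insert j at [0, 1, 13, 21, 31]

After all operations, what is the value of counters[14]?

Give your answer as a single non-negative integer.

Step 1: insert eud at [3, 7, 8, 14, 27] -> counters=[0,0,0,1,0,0,0,1,1,0,0,0,0,0,1,0,0,0,0,0,0,0,0,0,0,0,0,1,0,0,0,0,0]
Step 2: insert q at [2, 5, 19, 25, 31] -> counters=[0,0,1,1,0,1,0,1,1,0,0,0,0,0,1,0,0,0,0,1,0,0,0,0,0,1,0,1,0,0,0,1,0]
Step 3: insert sxd at [2, 5, 6, 15, 24] -> counters=[0,0,2,1,0,2,1,1,1,0,0,0,0,0,1,1,0,0,0,1,0,0,0,0,1,1,0,1,0,0,0,1,0]
Step 4: insert j at [0, 1, 13, 21, 31] -> counters=[1,1,2,1,0,2,1,1,1,0,0,0,0,1,1,1,0,0,0,1,0,1,0,0,1,1,0,1,0,0,0,2,0]
Step 5: insert q at [2, 5, 19, 25, 31] -> counters=[1,1,3,1,0,3,1,1,1,0,0,0,0,1,1,1,0,0,0,2,0,1,0,0,1,2,0,1,0,0,0,3,0]
Step 6: insert j at [0, 1, 13, 21, 31] -> counters=[2,2,3,1,0,3,1,1,1,0,0,0,0,2,1,1,0,0,0,2,0,2,0,0,1,2,0,1,0,0,0,4,0]
Final counters=[2,2,3,1,0,3,1,1,1,0,0,0,0,2,1,1,0,0,0,2,0,2,0,0,1,2,0,1,0,0,0,4,0] -> counters[14]=1

Answer: 1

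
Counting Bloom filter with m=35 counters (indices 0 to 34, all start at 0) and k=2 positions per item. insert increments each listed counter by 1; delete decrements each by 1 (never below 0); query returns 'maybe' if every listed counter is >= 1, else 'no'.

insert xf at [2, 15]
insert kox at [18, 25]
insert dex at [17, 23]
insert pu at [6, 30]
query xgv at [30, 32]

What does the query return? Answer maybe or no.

Step 1: insert xf at [2, 15] -> counters=[0,0,1,0,0,0,0,0,0,0,0,0,0,0,0,1,0,0,0,0,0,0,0,0,0,0,0,0,0,0,0,0,0,0,0]
Step 2: insert kox at [18, 25] -> counters=[0,0,1,0,0,0,0,0,0,0,0,0,0,0,0,1,0,0,1,0,0,0,0,0,0,1,0,0,0,0,0,0,0,0,0]
Step 3: insert dex at [17, 23] -> counters=[0,0,1,0,0,0,0,0,0,0,0,0,0,0,0,1,0,1,1,0,0,0,0,1,0,1,0,0,0,0,0,0,0,0,0]
Step 4: insert pu at [6, 30] -> counters=[0,0,1,0,0,0,1,0,0,0,0,0,0,0,0,1,0,1,1,0,0,0,0,1,0,1,0,0,0,0,1,0,0,0,0]
Query xgv: check counters[30]=1 counters[32]=0 -> no

Answer: no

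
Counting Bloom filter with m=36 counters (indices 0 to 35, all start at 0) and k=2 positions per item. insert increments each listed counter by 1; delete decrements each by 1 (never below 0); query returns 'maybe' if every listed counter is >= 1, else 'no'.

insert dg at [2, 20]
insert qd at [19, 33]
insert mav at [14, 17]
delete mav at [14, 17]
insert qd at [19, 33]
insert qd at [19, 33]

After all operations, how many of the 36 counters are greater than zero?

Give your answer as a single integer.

Step 1: insert dg at [2, 20] -> counters=[0,0,1,0,0,0,0,0,0,0,0,0,0,0,0,0,0,0,0,0,1,0,0,0,0,0,0,0,0,0,0,0,0,0,0,0]
Step 2: insert qd at [19, 33] -> counters=[0,0,1,0,0,0,0,0,0,0,0,0,0,0,0,0,0,0,0,1,1,0,0,0,0,0,0,0,0,0,0,0,0,1,0,0]
Step 3: insert mav at [14, 17] -> counters=[0,0,1,0,0,0,0,0,0,0,0,0,0,0,1,0,0,1,0,1,1,0,0,0,0,0,0,0,0,0,0,0,0,1,0,0]
Step 4: delete mav at [14, 17] -> counters=[0,0,1,0,0,0,0,0,0,0,0,0,0,0,0,0,0,0,0,1,1,0,0,0,0,0,0,0,0,0,0,0,0,1,0,0]
Step 5: insert qd at [19, 33] -> counters=[0,0,1,0,0,0,0,0,0,0,0,0,0,0,0,0,0,0,0,2,1,0,0,0,0,0,0,0,0,0,0,0,0,2,0,0]
Step 6: insert qd at [19, 33] -> counters=[0,0,1,0,0,0,0,0,0,0,0,0,0,0,0,0,0,0,0,3,1,0,0,0,0,0,0,0,0,0,0,0,0,3,0,0]
Final counters=[0,0,1,0,0,0,0,0,0,0,0,0,0,0,0,0,0,0,0,3,1,0,0,0,0,0,0,0,0,0,0,0,0,3,0,0] -> 4 nonzero

Answer: 4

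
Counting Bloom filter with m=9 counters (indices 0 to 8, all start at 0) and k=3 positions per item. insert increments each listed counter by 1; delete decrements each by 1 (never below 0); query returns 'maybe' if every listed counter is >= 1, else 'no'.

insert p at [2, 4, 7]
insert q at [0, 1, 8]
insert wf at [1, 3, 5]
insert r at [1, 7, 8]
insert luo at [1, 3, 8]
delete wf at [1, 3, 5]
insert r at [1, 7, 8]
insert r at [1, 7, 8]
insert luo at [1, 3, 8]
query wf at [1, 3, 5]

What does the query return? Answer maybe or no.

Step 1: insert p at [2, 4, 7] -> counters=[0,0,1,0,1,0,0,1,0]
Step 2: insert q at [0, 1, 8] -> counters=[1,1,1,0,1,0,0,1,1]
Step 3: insert wf at [1, 3, 5] -> counters=[1,2,1,1,1,1,0,1,1]
Step 4: insert r at [1, 7, 8] -> counters=[1,3,1,1,1,1,0,2,2]
Step 5: insert luo at [1, 3, 8] -> counters=[1,4,1,2,1,1,0,2,3]
Step 6: delete wf at [1, 3, 5] -> counters=[1,3,1,1,1,0,0,2,3]
Step 7: insert r at [1, 7, 8] -> counters=[1,4,1,1,1,0,0,3,4]
Step 8: insert r at [1, 7, 8] -> counters=[1,5,1,1,1,0,0,4,5]
Step 9: insert luo at [1, 3, 8] -> counters=[1,6,1,2,1,0,0,4,6]
Query wf: check counters[1]=6 counters[3]=2 counters[5]=0 -> no

Answer: no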